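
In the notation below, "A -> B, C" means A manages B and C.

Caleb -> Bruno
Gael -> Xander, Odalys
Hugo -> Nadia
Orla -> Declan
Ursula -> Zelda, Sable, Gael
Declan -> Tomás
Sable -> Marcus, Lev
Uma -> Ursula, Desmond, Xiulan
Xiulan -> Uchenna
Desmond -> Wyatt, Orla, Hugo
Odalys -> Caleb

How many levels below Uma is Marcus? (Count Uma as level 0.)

3

Chain from Marcus up to Uma: Marcus → Sable → Ursula → Uma. That is 3 steps up, so Marcus is 3 levels below Uma.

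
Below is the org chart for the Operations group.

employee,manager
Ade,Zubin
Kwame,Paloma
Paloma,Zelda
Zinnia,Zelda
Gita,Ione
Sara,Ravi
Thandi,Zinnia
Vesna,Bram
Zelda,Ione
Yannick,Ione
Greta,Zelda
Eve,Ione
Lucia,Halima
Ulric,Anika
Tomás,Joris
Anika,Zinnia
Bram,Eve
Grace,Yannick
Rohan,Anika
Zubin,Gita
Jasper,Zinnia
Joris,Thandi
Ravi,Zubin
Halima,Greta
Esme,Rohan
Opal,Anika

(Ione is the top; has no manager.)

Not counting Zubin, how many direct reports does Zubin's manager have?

Zubin reports to Gita, and Gita has no other direct reports. Zubin has 0 peers.

0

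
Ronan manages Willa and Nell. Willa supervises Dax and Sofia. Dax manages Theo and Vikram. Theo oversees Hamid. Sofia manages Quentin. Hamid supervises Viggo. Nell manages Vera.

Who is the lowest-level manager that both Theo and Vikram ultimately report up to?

Theo's chain of managers is Dax, Willa, Ronan. Vikram's chain of managers is Dax, Willa, Ronan. The first manager that appears in both chains is Dax.

Dax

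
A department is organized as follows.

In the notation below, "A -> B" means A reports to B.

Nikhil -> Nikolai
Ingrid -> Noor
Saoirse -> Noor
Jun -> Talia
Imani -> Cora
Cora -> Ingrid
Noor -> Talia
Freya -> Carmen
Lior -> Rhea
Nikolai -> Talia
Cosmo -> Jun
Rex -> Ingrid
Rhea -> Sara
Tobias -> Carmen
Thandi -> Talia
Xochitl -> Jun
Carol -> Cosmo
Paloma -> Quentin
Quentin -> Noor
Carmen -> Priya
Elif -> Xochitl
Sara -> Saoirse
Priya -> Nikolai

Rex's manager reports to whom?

Noor

Rex reports to Ingrid, and Ingrid reports to Noor. So Rex's skip-level manager is Noor.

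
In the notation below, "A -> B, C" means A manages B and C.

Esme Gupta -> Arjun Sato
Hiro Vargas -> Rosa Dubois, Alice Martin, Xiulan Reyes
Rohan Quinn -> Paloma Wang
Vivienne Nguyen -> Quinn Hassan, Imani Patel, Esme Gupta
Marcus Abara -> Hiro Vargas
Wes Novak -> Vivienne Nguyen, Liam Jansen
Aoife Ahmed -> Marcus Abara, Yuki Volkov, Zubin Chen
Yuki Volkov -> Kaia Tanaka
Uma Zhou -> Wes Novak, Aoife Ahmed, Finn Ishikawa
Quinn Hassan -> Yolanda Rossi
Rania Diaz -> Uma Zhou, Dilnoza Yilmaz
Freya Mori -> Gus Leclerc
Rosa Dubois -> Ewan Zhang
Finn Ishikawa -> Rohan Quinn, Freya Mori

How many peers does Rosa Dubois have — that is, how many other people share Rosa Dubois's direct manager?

2

Rosa Dubois reports to Hiro Vargas. Hiro Vargas's other direct reports are Alice Martin, Xiulan Reyes — 2 peers.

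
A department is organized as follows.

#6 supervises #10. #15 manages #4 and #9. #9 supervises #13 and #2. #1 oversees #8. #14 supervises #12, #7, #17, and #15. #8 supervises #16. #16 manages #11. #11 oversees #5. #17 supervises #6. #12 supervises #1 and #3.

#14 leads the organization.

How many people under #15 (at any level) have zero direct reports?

The people in #15's organization with no one reporting to them are #4, #2, #13. That is 3.

3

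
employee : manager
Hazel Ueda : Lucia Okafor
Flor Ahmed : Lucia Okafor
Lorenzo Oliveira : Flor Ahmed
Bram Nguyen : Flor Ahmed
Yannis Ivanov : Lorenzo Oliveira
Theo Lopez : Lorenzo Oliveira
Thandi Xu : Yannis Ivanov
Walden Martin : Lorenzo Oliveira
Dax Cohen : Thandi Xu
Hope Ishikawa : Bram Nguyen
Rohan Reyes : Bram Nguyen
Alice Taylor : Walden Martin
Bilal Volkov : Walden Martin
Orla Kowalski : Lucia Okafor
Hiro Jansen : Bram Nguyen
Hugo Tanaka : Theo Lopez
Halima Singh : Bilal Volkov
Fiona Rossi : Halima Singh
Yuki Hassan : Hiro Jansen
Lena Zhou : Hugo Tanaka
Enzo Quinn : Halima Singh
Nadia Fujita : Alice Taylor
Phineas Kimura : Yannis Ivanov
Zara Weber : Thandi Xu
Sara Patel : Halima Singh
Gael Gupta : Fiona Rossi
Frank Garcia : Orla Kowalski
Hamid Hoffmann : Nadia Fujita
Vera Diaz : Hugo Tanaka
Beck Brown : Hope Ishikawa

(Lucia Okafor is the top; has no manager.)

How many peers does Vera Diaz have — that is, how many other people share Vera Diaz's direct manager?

Vera Diaz reports to Hugo Tanaka. Hugo Tanaka's other direct reports are Lena Zhou — 1 peer.

1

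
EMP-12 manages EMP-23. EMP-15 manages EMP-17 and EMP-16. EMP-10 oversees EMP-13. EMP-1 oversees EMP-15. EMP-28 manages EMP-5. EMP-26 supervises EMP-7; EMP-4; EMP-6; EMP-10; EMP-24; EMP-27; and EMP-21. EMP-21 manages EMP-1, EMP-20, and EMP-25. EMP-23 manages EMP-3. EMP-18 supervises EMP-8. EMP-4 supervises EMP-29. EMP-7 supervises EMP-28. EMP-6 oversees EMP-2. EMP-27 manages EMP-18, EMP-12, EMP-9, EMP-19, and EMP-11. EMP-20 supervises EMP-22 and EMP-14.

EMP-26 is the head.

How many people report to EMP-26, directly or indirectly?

28

EMP-26 directly manages EMP-27, EMP-21, EMP-24, EMP-7, EMP-6, EMP-10, EMP-4. Under EMP-27: EMP-11, EMP-19, EMP-9, EMP-12, EMP-23, EMP-3, EMP-18, EMP-8 (8). Under EMP-21: EMP-25, EMP-20, EMP-14, EMP-22, EMP-1, EMP-15, EMP-17, EMP-16 (8). EMP-24 has no reports. Under EMP-7: EMP-28, EMP-5 (2). Under EMP-6: EMP-2 (1). Under EMP-10: EMP-13 (1). Under EMP-4: EMP-29 (1). So EMP-26's organization is 7 direct reports plus everyone under them: 9 + 9 + 1 + 3 + 2 + 2 + 2 = 28.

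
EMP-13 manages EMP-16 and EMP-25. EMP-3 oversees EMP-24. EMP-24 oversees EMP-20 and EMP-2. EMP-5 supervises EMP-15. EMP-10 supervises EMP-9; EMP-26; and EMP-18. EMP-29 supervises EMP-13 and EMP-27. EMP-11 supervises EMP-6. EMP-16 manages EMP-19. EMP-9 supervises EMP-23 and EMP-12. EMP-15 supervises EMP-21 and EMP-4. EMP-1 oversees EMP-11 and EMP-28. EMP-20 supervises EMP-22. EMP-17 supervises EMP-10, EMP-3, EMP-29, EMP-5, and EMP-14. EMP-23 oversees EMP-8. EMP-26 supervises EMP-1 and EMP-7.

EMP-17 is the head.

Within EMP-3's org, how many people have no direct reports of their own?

The people in EMP-3's organization with no one reporting to them are EMP-2, EMP-22. That is 2.

2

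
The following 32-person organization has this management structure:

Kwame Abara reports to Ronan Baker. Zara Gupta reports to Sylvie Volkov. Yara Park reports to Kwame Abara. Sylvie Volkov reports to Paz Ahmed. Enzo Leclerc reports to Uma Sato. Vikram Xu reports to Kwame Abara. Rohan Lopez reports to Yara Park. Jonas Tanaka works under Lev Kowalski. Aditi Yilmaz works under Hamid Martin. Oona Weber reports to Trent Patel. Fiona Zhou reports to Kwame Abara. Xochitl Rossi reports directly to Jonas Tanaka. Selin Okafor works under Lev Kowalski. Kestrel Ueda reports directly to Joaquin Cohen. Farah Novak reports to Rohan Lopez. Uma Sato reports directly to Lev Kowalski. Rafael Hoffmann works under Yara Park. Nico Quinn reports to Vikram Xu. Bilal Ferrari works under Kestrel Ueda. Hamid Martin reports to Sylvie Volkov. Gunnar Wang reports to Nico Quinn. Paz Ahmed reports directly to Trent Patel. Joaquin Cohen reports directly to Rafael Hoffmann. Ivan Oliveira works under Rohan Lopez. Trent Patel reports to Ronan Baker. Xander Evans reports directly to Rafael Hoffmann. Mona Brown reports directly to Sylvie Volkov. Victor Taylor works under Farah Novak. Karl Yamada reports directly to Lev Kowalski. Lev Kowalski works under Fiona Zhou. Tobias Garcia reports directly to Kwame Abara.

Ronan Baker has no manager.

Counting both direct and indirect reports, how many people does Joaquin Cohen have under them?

2

Joaquin Cohen directly manages Kestrel Ueda. Under Kestrel Ueda: Bilal Ferrari (1). That's 2 in total.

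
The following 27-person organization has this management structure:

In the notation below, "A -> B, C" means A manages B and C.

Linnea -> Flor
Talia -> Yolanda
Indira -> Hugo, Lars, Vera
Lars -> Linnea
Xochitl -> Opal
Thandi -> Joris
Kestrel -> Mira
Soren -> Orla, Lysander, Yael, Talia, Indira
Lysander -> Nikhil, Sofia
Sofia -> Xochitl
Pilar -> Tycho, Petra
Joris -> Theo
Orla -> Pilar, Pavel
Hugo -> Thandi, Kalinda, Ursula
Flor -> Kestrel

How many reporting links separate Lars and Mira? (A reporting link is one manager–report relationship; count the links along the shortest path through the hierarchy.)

4

Mira is in Lars's organization: the chain from Mira up to Lars is Mira → Kestrel → Flor → Linnea → Lars, which is 4 links.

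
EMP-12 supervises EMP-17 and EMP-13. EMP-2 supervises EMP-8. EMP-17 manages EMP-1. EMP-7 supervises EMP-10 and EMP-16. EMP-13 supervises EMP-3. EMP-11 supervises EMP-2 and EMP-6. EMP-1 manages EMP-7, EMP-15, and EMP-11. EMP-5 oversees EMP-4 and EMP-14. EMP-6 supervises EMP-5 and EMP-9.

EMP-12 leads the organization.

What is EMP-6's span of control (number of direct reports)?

EMP-6 directly manages EMP-5, EMP-9. That is 2 direct reports.

2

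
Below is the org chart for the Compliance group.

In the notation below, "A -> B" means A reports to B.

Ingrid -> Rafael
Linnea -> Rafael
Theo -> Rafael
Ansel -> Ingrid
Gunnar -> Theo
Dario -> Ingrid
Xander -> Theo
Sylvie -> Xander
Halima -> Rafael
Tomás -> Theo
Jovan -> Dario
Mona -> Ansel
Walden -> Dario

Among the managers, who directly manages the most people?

Direct-report counts: Rafael has 4; Theo has 3; Xander has 1; Ingrid has 2; Dario has 2; Ansel has 1. The largest is 4, held by Rafael.

Rafael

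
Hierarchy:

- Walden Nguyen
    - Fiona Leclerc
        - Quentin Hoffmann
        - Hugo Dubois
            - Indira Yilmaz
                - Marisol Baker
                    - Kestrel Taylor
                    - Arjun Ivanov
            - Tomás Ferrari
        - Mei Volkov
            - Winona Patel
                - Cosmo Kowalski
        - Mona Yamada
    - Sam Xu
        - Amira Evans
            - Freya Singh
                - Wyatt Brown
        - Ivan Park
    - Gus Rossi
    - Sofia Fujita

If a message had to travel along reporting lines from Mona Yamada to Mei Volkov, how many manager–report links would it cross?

Mona Yamada is 1 level below Fiona Leclerc, and Mei Volkov is 1 level below Fiona Leclerc (their lowest common manager). The shortest path runs up from Mona Yamada to Fiona Leclerc and back down to Mei Volkov: 1 + 1 = 2 links.

2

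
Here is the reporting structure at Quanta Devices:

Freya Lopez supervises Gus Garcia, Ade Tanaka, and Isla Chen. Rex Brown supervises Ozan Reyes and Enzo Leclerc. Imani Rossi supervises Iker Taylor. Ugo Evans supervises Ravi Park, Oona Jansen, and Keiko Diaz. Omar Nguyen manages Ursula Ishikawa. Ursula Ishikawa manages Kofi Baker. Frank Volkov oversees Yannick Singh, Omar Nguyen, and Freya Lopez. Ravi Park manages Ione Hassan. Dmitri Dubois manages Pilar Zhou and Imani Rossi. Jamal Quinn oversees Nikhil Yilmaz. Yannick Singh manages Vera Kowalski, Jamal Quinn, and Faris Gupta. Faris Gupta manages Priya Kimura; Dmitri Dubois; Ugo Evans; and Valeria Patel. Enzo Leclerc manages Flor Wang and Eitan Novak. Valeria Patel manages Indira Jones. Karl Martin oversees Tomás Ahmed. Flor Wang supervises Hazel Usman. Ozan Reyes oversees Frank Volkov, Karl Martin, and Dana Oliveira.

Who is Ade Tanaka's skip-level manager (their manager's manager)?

Ade Tanaka reports to Freya Lopez, and Freya Lopez reports to Frank Volkov. So Ade Tanaka's skip-level manager is Frank Volkov.

Frank Volkov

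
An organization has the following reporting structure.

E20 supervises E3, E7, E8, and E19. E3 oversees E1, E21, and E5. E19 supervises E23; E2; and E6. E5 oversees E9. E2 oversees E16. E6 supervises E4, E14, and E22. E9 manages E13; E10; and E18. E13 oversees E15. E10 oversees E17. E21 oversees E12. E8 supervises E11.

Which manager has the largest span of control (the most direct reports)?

E20

Direct-report counts: E20 has 4; E8 has 1; E19 has 3; E6 has 3; E2 has 1; E3 has 3; E21 has 1; E5 has 1; E9 has 3; E10 has 1; E13 has 1. The largest is 4, held by E20.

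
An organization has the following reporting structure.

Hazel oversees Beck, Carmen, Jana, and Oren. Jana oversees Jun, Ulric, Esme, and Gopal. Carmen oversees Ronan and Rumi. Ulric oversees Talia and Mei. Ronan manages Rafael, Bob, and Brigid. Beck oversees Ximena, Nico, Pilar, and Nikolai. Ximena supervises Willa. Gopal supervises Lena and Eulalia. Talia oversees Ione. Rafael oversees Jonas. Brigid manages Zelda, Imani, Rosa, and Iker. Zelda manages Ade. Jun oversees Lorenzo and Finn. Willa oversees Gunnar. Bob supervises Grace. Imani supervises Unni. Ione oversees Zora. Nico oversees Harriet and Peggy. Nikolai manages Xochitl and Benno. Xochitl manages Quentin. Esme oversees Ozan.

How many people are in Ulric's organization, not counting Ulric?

Ulric directly manages Mei, Talia. Mei has no reports. Under Talia: Ione, Zora (2). So Ulric's organization is 2 direct reports plus everyone under them: 1 + 3 = 4.

4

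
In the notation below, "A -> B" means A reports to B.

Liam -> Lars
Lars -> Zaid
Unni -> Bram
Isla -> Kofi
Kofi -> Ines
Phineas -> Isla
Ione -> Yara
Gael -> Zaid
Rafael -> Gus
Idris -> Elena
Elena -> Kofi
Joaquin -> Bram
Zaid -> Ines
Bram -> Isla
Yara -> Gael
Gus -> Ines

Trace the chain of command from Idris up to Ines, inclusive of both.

Idris reports to Elena. Elena reports to Kofi. Kofi reports to Ines. Ines is at the top.

Idris -> Elena -> Kofi -> Ines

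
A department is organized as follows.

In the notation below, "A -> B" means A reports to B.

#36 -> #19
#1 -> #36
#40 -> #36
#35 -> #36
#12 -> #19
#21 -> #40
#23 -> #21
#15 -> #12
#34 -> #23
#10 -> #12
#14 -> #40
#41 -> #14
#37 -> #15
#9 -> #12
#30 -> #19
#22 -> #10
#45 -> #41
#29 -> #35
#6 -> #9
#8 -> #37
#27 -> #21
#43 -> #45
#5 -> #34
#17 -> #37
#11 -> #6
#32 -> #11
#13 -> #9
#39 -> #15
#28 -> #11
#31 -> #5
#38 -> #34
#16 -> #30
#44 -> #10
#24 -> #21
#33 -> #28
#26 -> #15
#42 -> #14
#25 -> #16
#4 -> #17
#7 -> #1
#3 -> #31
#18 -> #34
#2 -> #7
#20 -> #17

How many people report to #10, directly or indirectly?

#10 directly manages #22, #44. #22 has no reports. #44 has no reports. So #10's organization is 2 direct reports plus everyone under them: 1 + 1 = 2.

2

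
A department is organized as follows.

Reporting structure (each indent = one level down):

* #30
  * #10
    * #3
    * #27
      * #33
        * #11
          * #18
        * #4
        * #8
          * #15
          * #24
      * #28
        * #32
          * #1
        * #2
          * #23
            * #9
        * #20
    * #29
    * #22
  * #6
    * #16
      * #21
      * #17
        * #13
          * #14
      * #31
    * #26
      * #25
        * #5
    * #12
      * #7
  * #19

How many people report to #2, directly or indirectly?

2

#2 directly manages #23. Under #23: #9 (1). That's 2 in total.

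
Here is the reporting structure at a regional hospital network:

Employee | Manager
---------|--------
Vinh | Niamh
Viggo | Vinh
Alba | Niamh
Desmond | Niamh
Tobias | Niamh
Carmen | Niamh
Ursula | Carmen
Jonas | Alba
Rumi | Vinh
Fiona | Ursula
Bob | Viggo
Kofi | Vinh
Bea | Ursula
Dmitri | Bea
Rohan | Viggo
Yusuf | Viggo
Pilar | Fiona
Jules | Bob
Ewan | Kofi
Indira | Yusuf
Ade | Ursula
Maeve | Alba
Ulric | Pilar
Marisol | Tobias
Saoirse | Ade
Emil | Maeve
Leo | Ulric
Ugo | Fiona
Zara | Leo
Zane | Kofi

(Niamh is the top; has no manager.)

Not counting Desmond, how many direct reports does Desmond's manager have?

4

Desmond reports to Niamh. Niamh's other direct reports are Vinh, Alba, Tobias, Carmen — 4 peers.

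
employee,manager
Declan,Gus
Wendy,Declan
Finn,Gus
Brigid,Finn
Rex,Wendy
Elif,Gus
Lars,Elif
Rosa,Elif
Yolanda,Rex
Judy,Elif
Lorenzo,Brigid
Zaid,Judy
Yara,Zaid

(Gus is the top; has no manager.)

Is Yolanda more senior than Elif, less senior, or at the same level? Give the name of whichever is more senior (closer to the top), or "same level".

Elif

Yolanda is 4 levels below Gus; Elif is 1. Elif is higher.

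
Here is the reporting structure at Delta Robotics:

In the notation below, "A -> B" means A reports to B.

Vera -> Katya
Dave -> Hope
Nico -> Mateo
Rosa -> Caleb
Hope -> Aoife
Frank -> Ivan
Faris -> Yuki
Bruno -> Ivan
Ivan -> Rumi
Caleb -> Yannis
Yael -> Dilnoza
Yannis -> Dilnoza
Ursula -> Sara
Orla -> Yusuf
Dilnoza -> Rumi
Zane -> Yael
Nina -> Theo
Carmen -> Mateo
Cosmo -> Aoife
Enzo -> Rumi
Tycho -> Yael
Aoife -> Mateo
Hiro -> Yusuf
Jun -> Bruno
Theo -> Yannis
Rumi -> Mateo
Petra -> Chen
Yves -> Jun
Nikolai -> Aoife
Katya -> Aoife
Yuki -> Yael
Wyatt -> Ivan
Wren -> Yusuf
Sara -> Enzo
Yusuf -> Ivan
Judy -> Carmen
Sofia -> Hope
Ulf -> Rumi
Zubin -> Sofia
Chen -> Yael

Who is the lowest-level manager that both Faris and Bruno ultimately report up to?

Rumi

Faris's chain of managers is Yuki, Yael, Dilnoza, Rumi, Mateo. Bruno's chain of managers is Ivan, Rumi, Mateo. The first manager that appears in both chains is Rumi.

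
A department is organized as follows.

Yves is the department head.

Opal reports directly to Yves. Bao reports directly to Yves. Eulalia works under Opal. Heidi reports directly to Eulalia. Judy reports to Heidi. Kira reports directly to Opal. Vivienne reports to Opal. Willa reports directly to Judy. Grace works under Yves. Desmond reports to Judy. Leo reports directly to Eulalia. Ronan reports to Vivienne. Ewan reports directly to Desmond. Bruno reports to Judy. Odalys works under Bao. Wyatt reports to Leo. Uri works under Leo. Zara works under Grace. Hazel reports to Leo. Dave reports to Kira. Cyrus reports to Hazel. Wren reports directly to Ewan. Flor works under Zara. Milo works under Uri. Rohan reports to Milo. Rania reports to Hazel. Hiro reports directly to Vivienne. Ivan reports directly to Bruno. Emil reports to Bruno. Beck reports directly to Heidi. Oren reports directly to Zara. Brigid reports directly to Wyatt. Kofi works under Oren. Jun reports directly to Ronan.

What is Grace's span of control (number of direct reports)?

Grace directly manages Zara. That is 1 direct report.

1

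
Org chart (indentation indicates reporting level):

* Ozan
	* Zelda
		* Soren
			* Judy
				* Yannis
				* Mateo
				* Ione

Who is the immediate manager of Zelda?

Ozan

Zelda reports directly to Ozan.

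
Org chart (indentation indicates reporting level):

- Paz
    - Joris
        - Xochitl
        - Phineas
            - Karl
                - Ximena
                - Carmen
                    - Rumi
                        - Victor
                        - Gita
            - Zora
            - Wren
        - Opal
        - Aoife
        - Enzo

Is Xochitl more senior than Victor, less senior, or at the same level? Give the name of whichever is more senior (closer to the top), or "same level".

Xochitl is 2 levels below Paz; Victor is 6. Xochitl is higher.

Xochitl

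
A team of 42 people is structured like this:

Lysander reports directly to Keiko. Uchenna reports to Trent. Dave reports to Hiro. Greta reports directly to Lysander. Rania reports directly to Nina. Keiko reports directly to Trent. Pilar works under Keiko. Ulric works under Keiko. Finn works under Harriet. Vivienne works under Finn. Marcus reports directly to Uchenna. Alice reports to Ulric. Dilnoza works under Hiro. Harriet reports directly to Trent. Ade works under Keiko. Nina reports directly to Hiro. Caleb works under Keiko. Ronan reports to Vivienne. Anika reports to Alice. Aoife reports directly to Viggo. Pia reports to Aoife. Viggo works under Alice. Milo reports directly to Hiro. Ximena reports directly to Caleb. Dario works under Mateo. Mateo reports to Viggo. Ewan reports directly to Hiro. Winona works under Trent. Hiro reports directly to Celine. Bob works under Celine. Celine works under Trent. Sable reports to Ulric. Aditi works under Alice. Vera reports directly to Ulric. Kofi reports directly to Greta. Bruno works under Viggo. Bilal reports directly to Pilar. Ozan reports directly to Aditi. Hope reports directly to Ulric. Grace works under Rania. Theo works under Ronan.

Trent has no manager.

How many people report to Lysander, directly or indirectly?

2

Lysander directly manages Greta. Under Greta: Kofi (1). That's 2 in total.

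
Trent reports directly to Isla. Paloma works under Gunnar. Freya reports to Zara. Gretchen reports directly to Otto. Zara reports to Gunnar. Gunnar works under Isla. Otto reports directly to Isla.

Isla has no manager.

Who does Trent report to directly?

Trent reports directly to Isla.

Isla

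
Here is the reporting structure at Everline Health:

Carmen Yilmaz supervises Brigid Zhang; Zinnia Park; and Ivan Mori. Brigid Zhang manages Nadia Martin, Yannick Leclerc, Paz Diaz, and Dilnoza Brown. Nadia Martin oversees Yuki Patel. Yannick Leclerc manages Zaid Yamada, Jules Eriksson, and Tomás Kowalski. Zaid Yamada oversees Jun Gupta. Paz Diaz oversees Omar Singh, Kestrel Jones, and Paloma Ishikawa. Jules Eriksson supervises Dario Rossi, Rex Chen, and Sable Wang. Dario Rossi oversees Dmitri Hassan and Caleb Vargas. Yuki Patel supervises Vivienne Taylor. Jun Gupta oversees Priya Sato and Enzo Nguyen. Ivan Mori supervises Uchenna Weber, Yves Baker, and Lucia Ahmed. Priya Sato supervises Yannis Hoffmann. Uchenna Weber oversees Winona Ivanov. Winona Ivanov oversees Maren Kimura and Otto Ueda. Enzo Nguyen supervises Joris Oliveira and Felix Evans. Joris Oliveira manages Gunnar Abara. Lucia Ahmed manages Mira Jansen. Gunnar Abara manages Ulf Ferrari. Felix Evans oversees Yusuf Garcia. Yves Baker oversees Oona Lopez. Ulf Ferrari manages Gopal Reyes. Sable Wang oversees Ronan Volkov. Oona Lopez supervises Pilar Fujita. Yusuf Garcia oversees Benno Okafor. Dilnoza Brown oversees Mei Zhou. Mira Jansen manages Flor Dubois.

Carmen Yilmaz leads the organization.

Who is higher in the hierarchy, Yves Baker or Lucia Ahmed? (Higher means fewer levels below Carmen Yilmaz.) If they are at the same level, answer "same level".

Both Yves Baker and Lucia Ahmed are 2 levels below Carmen Yilmaz.

same level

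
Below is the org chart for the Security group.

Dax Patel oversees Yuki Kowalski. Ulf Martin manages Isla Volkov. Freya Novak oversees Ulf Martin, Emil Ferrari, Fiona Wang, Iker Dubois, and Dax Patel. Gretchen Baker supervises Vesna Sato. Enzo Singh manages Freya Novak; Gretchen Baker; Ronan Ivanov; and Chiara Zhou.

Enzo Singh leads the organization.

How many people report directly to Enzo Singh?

4

Enzo Singh directly manages Freya Novak, Gretchen Baker, Ronan Ivanov, Chiara Zhou. That is 4 direct reports.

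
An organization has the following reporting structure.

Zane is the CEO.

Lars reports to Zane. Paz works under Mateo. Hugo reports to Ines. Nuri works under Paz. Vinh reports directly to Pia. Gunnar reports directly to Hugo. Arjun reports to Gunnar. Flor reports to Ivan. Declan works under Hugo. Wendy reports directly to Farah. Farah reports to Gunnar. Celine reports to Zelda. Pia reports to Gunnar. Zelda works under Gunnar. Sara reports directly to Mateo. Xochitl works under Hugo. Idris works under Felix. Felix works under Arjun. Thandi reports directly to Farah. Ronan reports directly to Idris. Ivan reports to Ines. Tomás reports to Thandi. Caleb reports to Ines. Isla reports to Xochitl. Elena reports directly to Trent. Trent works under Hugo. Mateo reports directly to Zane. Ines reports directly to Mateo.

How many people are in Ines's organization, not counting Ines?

22

Ines directly manages Ivan, Hugo, Caleb. Under Ivan: Flor (1). Under Hugo: Declan, Gunnar, Pia, Vinh, Arjun, Felix, Idris, Ronan, Farah, Thandi, Tomás, Wendy, Zelda, Celine, Xochitl, Isla, Trent, Elena (18). Caleb has no reports. So Ines's organization is 3 direct reports plus everyone under them: 2 + 19 + 1 = 22.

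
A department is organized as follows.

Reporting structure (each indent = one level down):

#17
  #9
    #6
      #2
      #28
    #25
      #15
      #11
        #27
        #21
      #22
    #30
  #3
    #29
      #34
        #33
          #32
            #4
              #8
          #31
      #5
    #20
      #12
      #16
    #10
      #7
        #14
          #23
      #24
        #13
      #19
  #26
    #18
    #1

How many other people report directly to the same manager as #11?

2

#11 reports to #25. #25's other direct reports are #15, #22 — 2 peers.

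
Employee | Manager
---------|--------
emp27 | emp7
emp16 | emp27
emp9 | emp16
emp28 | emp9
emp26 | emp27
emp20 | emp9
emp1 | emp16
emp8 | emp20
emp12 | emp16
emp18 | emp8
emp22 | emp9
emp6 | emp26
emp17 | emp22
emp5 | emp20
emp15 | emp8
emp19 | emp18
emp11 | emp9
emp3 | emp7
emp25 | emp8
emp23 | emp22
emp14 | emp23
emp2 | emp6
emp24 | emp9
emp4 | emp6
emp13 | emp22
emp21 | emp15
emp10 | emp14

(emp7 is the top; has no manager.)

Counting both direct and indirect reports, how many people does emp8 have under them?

emp8 directly manages emp18, emp15, emp25. Under emp18: emp19 (1). Under emp15: emp21 (1). emp25 has no reports. So emp8's organization is 3 direct reports plus everyone under them: 2 + 2 + 1 = 5.

5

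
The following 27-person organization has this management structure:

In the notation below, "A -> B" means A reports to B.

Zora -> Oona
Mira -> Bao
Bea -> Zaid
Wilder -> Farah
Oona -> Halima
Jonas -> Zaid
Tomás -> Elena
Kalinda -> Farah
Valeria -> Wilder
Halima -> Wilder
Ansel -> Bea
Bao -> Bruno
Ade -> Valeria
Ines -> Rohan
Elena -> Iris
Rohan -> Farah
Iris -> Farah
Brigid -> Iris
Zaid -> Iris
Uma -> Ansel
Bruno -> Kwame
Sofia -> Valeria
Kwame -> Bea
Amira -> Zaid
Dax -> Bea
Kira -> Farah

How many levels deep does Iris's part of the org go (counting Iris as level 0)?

6

The longest chain under Iris runs Iris → Zaid → Bea → Kwame → Bruno → Bao → Mira, which is 6 levels below Iris.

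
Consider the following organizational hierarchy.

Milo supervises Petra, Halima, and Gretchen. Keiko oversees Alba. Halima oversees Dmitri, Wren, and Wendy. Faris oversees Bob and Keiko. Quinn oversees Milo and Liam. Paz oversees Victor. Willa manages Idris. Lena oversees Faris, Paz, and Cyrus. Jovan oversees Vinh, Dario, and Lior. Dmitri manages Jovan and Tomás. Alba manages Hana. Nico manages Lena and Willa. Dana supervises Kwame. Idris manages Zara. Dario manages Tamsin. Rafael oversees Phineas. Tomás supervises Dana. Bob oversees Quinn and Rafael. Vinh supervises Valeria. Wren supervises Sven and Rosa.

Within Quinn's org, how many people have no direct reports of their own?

10

The people in Quinn's organization with no one reporting to them are Gretchen, Petra, Rosa, Sven, Kwame, Lior, Tamsin, Valeria, Wendy, Liam. That is 10.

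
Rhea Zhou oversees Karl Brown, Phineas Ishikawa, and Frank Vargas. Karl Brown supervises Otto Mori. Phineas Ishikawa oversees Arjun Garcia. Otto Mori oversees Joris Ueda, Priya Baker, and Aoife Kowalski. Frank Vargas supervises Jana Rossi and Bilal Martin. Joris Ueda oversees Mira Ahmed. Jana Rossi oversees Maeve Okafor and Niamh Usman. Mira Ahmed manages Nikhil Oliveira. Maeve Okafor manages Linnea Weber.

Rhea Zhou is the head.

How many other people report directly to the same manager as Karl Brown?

Karl Brown reports to Rhea Zhou. Rhea Zhou's other direct reports are Phineas Ishikawa, Frank Vargas — 2 peers.

2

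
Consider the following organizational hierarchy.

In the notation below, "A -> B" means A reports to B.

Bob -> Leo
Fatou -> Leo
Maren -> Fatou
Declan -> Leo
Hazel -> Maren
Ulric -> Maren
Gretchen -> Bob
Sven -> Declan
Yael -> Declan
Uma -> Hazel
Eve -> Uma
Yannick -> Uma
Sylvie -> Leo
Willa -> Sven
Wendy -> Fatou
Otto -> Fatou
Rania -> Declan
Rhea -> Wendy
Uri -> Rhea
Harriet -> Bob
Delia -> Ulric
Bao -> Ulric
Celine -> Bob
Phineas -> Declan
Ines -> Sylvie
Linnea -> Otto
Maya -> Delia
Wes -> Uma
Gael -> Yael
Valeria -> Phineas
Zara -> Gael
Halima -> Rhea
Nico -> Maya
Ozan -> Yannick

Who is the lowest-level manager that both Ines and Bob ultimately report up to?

Ines's chain of managers is Sylvie, Leo. Bob's chain of managers is Leo. The first manager that appears in both chains is Leo.

Leo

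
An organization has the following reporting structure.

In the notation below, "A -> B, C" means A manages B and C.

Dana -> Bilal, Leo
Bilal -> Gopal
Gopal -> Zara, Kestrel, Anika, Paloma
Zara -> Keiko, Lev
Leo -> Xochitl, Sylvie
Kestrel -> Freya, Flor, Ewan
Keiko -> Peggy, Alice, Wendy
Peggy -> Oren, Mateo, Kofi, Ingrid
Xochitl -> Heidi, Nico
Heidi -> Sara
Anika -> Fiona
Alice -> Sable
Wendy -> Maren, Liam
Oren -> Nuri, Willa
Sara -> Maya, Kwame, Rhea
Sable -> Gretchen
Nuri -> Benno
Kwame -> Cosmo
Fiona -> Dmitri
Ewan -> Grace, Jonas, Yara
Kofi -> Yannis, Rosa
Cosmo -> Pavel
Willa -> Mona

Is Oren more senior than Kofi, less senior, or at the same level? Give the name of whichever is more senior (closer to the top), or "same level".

same level

Both Oren and Kofi are 6 levels below Dana.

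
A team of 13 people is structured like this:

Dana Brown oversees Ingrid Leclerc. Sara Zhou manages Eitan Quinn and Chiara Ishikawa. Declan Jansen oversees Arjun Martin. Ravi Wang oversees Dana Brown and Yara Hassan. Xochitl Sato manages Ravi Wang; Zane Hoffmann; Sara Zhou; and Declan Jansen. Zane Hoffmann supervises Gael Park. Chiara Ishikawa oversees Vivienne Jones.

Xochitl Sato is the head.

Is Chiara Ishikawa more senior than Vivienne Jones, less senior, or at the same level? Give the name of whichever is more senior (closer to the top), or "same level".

Chiara Ishikawa is 2 levels below Xochitl Sato; Vivienne Jones is 3. Chiara Ishikawa is higher.

Chiara Ishikawa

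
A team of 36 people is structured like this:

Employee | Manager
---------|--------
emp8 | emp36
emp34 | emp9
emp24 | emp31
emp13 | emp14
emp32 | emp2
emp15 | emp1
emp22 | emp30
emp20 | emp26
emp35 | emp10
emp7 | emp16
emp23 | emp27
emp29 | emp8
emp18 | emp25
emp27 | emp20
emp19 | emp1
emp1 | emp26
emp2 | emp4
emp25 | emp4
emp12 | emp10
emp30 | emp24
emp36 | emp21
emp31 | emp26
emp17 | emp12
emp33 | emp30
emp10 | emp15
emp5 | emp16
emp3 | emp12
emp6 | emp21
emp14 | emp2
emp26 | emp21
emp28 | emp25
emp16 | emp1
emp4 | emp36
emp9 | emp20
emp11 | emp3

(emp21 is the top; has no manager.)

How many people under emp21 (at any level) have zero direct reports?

The people in emp21's organization with no one reporting to them are emp6, emp33, emp22, emp23, emp34, emp19, emp7, emp5, emp35, emp17, emp11, emp29, emp18, emp28, emp13, emp32. That is 16.

16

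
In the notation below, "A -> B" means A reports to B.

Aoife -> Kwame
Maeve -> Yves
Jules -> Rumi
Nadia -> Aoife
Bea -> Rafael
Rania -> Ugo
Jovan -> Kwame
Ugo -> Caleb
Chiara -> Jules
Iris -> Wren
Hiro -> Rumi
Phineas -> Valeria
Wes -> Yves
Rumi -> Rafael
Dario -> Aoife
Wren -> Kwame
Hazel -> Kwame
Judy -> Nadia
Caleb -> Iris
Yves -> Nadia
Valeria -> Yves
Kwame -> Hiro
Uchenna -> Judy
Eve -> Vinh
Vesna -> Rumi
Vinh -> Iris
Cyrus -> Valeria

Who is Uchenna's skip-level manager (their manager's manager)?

Uchenna reports to Judy, and Judy reports to Nadia. So Uchenna's skip-level manager is Nadia.

Nadia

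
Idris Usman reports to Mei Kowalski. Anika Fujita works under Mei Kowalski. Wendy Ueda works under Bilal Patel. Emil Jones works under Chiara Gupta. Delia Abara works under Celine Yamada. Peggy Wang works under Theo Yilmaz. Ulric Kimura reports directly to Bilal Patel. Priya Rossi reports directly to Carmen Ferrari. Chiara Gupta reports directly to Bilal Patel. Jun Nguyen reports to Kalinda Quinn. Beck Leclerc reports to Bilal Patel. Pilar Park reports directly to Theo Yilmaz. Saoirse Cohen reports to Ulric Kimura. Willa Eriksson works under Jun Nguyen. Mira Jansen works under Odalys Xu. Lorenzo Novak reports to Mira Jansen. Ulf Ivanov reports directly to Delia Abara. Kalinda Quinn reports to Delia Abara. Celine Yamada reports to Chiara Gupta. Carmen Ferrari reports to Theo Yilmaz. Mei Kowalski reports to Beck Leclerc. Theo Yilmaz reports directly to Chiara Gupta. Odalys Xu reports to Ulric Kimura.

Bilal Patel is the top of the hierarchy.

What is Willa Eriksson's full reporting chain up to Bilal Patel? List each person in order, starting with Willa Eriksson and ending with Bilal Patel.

Willa Eriksson -> Jun Nguyen -> Kalinda Quinn -> Delia Abara -> Celine Yamada -> Chiara Gupta -> Bilal Patel

Willa Eriksson reports to Jun Nguyen. Jun Nguyen reports to Kalinda Quinn. Kalinda Quinn reports to Delia Abara. Delia Abara reports to Celine Yamada. Celine Yamada reports to Chiara Gupta. Chiara Gupta reports to Bilal Patel. Bilal Patel is at the top.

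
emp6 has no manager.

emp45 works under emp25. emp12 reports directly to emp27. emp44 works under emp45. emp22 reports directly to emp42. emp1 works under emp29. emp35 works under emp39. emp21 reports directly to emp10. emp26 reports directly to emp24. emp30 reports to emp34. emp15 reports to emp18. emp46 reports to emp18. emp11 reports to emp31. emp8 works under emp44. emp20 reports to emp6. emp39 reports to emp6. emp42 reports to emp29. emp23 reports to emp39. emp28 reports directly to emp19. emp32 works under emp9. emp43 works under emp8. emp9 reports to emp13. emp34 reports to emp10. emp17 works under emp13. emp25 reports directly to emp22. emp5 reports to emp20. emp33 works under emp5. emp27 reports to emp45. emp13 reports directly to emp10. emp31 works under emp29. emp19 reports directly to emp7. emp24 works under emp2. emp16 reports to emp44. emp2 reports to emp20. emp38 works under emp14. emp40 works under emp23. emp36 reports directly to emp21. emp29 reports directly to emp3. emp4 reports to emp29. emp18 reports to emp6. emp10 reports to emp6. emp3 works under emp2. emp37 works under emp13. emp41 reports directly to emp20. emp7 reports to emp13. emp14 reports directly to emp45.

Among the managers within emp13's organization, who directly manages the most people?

Direct-report counts within emp13's organization: emp13 has 4; emp9 has 1; emp7 has 1; emp19 has 1. The largest is 4, held by emp13.

emp13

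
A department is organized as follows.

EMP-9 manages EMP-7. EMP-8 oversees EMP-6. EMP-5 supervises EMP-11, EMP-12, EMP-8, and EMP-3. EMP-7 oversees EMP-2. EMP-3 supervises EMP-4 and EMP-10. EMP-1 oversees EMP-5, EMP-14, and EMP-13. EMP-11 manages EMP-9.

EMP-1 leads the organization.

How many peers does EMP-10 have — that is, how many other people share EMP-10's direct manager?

EMP-10 reports to EMP-3. EMP-3's other direct reports are EMP-4 — 1 peer.

1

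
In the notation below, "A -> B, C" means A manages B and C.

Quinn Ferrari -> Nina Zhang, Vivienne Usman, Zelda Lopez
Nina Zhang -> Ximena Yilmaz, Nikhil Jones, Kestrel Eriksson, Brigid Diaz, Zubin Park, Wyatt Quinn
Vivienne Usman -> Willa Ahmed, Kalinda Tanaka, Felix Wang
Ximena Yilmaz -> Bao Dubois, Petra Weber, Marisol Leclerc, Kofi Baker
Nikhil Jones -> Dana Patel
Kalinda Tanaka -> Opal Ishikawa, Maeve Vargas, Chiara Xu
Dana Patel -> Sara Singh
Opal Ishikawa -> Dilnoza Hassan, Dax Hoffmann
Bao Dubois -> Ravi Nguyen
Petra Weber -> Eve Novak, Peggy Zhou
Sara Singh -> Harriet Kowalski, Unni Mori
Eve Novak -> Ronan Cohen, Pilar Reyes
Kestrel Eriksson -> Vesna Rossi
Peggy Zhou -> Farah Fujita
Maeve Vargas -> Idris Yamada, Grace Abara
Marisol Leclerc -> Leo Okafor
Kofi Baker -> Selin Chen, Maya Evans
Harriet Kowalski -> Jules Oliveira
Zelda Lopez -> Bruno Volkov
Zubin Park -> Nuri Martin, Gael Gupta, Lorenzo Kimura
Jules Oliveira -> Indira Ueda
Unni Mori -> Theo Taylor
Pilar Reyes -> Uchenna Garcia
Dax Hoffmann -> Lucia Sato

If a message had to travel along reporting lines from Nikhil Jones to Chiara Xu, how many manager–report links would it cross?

Nikhil Jones is 2 levels below Quinn Ferrari, and Chiara Xu is 3 levels below Quinn Ferrari (their lowest common manager). The shortest path runs up from Nikhil Jones to Quinn Ferrari and back down to Chiara Xu: 2 + 3 = 5 links.

5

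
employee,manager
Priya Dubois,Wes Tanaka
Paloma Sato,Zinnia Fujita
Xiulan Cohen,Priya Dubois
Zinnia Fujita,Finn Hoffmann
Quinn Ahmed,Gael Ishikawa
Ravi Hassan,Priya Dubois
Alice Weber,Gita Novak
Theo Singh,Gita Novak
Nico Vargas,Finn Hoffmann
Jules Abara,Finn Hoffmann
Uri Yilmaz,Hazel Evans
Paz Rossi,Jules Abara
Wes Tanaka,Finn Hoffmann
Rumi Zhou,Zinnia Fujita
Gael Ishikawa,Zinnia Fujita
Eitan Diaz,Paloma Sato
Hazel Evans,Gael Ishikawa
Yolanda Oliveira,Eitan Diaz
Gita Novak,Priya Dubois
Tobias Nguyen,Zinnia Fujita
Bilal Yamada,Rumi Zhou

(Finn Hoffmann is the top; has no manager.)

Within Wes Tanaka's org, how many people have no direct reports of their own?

The people in Wes Tanaka's organization with no one reporting to them are Xiulan Cohen, Ravi Hassan, Alice Weber, Theo Singh. That is 4.

4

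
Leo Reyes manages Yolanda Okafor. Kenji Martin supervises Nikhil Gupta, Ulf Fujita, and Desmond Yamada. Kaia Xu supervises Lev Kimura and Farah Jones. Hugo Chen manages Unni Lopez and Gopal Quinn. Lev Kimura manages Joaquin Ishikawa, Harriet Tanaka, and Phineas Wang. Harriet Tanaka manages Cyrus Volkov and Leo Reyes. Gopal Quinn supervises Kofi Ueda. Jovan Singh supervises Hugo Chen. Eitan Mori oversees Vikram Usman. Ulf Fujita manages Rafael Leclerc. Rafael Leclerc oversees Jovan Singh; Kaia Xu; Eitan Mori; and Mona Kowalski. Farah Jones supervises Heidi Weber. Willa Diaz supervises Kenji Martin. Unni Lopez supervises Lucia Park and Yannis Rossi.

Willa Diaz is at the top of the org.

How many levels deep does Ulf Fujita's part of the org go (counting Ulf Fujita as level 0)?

6

The longest chain under Ulf Fujita runs Ulf Fujita → Rafael Leclerc → Kaia Xu → Lev Kimura → Harriet Tanaka → Leo Reyes → Yolanda Okafor, which is 6 levels below Ulf Fujita.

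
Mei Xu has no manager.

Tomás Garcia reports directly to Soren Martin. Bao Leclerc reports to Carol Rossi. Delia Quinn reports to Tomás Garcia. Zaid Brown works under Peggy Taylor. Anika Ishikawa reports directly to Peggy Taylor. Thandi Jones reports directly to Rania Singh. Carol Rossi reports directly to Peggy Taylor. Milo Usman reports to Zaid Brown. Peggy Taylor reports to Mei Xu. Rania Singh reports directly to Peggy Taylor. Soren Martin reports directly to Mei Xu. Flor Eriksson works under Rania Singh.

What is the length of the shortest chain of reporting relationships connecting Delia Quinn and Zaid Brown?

Delia Quinn is 3 levels below Mei Xu, and Zaid Brown is 2 levels below Mei Xu (their lowest common manager). The shortest path runs up from Delia Quinn to Mei Xu and back down to Zaid Brown: 3 + 2 = 5 links.

5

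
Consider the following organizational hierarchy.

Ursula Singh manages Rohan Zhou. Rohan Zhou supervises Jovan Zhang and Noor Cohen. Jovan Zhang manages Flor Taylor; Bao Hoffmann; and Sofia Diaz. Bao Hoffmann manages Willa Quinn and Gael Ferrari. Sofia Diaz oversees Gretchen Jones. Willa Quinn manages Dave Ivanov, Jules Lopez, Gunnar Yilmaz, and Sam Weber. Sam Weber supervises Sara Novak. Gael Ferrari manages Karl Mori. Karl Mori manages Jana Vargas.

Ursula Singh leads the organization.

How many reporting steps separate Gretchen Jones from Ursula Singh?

4

Chain from Gretchen Jones up to Ursula Singh: Gretchen Jones → Sofia Diaz → Jovan Zhang → Rohan Zhou → Ursula Singh. That is 4 steps up, so Gretchen Jones is 4 levels below Ursula Singh.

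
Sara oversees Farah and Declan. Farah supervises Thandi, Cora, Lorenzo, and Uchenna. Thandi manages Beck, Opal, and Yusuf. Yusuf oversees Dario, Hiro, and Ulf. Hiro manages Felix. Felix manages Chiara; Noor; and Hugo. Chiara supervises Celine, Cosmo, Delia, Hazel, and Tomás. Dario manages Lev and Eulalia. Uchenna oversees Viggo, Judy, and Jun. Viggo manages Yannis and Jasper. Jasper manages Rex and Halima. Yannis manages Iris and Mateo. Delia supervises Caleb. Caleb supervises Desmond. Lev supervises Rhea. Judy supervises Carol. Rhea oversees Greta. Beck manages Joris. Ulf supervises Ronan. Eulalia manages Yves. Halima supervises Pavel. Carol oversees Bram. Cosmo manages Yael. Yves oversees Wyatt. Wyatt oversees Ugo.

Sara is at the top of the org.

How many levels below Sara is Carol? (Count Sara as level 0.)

4

Chain from Carol up to Sara: Carol → Judy → Uchenna → Farah → Sara. That is 4 steps up, so Carol is 4 levels below Sara.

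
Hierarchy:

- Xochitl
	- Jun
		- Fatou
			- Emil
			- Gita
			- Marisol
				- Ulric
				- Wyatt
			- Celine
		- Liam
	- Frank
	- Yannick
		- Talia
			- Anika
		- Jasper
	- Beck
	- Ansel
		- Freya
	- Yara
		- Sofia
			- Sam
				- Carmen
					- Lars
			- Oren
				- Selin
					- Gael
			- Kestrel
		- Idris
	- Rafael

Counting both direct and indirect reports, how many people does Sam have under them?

2

Sam directly manages Carmen. Under Carmen: Lars (1). That's 2 in total.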